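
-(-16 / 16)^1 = 1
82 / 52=41 / 26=1.58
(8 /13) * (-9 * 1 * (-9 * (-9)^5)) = -38263752 /13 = -2943365.54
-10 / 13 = -0.77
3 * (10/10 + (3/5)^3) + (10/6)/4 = 6097/1500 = 4.06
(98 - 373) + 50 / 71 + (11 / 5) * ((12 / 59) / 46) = -132133189 / 481735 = -274.29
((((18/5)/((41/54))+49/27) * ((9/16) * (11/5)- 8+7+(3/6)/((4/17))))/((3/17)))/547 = 4318391/26912400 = 0.16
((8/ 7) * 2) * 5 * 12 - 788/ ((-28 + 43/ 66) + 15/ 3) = 1780056/ 10325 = 172.40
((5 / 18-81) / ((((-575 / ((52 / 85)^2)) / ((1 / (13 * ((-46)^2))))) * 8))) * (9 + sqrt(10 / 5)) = 18889 * sqrt(2) / 79115917500 + 18889 / 8790657500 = 0.00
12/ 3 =4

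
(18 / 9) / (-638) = -1 / 319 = -0.00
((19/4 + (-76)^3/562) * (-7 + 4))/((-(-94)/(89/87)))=25.35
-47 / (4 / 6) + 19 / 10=-343 / 5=-68.60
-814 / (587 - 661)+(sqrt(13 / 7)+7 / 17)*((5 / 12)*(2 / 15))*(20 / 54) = 5*sqrt(91) / 1701+45476 / 4131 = 11.04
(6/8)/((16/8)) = 3/8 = 0.38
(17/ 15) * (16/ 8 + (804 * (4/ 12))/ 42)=2992/ 315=9.50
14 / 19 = 0.74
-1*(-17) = 17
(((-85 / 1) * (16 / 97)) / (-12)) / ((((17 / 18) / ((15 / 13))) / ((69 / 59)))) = 124200 / 74399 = 1.67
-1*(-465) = 465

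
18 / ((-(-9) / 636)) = 1272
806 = 806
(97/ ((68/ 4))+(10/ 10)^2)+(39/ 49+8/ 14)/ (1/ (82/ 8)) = 69043/ 3332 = 20.72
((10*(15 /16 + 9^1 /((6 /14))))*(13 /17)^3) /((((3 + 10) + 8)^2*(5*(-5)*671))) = -85683 /6461381080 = -0.00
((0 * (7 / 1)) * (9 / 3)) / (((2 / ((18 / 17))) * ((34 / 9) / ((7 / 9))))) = 0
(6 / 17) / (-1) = -6 / 17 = -0.35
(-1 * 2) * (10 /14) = -10 /7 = -1.43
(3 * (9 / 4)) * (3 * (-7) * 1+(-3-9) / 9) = -603 / 4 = -150.75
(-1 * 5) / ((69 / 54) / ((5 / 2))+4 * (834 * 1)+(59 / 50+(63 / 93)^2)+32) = -2162250 / 1457421371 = -0.00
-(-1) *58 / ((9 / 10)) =580 / 9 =64.44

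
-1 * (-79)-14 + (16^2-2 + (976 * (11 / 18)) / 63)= 186241 / 567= 328.47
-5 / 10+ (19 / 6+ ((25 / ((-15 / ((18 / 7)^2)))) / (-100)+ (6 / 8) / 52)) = 426733 / 152880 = 2.79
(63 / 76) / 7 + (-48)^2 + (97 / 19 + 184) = 189485 / 76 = 2493.22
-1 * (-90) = 90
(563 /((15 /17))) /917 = 9571 /13755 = 0.70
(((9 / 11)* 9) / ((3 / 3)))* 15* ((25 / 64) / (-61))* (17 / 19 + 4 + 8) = -7441875 / 815936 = -9.12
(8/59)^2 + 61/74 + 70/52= 3664948/1674361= 2.19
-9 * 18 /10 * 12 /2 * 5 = -486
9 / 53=0.17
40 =40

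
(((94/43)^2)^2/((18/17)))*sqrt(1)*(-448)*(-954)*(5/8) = 19696734762880/3418801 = 5761298.99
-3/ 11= -0.27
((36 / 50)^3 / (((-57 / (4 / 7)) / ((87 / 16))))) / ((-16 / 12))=63423 / 4156250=0.02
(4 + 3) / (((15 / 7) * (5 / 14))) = 686 / 75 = 9.15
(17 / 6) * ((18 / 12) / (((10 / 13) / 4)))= 221 / 10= 22.10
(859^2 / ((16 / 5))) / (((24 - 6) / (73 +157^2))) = 45604735205 / 144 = 316699550.03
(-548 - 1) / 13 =-549 / 13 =-42.23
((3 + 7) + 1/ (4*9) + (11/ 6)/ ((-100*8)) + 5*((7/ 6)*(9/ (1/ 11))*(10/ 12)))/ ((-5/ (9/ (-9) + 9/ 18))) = 7074367/ 144000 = 49.13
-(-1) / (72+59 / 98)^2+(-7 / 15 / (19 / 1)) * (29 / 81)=-2010961267 / 233727429825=-0.01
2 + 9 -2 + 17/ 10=107/ 10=10.70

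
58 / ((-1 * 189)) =-58 / 189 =-0.31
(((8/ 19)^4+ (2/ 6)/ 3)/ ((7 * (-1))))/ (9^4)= -167185/ 53867273103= -0.00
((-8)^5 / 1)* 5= -163840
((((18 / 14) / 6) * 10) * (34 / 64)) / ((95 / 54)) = 1377 / 2128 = 0.65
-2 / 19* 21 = -42 / 19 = -2.21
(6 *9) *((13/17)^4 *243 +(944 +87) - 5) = 5002174926/83521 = 59891.22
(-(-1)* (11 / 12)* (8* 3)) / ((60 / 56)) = 308 / 15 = 20.53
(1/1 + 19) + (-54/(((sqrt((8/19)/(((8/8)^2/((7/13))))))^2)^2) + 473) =-557.54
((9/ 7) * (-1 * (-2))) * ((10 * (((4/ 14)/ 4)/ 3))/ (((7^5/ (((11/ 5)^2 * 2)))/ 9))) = 13068/ 4117715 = 0.00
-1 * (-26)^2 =-676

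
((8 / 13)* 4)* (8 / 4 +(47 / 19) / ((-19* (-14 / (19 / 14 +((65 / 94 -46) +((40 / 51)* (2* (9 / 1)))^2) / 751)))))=4.96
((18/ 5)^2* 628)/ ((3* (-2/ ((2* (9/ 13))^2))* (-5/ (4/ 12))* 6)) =610416/ 21125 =28.90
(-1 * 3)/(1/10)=-30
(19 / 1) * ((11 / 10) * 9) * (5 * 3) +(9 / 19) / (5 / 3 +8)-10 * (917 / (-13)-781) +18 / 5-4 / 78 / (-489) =1191677005561 / 105081210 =11340.53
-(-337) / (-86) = -3.92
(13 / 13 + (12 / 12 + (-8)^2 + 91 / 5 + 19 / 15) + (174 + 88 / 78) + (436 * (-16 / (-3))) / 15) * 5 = 2078.09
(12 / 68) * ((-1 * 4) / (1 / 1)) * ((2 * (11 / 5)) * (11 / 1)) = -2904 / 85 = -34.16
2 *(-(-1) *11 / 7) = 3.14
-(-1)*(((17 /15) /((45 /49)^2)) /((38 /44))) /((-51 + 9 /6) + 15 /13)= -0.03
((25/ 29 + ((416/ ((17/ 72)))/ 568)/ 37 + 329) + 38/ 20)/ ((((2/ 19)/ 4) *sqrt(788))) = 81657683371 *sqrt(197)/ 2551368670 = 449.22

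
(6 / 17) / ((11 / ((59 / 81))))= 118 / 5049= 0.02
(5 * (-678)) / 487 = -3390 / 487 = -6.96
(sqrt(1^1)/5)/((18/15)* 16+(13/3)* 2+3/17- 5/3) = 17/2242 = 0.01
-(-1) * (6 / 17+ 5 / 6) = 121 / 102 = 1.19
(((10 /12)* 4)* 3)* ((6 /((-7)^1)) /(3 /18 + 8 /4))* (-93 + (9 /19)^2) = 12057120 /32851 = 367.02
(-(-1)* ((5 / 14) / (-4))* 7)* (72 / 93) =-15 / 31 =-0.48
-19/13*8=-152/13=-11.69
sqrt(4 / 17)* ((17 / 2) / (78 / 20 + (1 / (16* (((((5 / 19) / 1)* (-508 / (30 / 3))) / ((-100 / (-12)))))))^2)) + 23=743224320* sqrt(17) / 2899702973 + 23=24.06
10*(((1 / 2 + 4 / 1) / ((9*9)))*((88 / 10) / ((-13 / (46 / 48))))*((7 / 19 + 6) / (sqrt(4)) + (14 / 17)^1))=-218339 / 151164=-1.44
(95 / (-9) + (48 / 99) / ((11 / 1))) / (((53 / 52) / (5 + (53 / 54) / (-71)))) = -51.42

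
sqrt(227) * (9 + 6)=15 * sqrt(227)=226.00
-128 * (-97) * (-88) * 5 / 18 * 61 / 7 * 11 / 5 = -366569984 / 63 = -5818571.17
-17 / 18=-0.94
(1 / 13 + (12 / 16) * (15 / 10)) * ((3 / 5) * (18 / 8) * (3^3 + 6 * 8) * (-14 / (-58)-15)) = -5416875 / 3016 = -1796.05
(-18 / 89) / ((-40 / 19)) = 171 / 1780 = 0.10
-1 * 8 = -8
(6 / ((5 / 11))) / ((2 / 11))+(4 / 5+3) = 382 / 5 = 76.40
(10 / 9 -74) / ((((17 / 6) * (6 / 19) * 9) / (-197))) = 2455408 / 1377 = 1783.16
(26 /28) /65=1 /70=0.01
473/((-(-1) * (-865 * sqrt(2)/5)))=-473 * sqrt(2)/346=-1.93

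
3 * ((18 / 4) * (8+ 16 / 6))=144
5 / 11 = 0.45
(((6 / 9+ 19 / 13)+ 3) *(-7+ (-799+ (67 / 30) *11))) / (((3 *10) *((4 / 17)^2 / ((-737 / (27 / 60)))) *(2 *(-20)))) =-4993194899 / 50544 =-98789.07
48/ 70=24/ 35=0.69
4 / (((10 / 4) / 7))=56 / 5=11.20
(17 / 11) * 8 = 136 / 11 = 12.36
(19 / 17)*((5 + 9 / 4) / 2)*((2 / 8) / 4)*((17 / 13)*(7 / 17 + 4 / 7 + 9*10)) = 5965677 / 198016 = 30.13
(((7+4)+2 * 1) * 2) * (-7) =-182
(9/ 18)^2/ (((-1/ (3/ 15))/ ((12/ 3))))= -0.20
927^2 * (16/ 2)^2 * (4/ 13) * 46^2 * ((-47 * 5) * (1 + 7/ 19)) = -218782688532480/ 19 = -11514878343814.74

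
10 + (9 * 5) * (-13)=-575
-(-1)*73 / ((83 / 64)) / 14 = 4.02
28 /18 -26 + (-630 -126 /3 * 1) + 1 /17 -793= -227876 /153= -1489.39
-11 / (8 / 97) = -1067 / 8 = -133.38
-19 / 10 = -1.90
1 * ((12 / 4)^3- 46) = -19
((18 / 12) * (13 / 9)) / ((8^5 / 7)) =91 / 196608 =0.00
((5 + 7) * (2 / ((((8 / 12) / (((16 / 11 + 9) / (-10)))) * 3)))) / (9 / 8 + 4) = -1104 / 451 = -2.45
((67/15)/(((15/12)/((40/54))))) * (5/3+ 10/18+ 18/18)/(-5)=-1.71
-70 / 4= -35 / 2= -17.50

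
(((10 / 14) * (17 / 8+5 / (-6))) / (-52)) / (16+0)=-155 / 139776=-0.00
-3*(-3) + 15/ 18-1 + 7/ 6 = 10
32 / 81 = 0.40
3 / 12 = 1 / 4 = 0.25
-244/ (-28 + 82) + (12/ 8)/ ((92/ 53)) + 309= 1516957/ 4968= 305.35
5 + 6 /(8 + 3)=61 /11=5.55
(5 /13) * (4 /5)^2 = 16 /65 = 0.25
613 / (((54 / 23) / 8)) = 56396 / 27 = 2088.74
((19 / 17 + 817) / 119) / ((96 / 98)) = 8113 / 1156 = 7.02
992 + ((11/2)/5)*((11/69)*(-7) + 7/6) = 1369037/1380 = 992.06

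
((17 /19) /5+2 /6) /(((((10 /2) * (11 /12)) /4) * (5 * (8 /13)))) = 0.15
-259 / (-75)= 259 / 75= 3.45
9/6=3/2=1.50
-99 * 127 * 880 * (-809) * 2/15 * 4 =4773850752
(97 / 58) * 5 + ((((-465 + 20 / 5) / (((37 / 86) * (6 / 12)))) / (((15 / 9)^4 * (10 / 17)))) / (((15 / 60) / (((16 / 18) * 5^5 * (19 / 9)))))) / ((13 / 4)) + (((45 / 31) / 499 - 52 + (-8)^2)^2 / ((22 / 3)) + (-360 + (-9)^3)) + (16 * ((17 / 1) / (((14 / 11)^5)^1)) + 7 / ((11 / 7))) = -4206989974155544207350725 / 1234185483922096706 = -3408717.76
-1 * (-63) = 63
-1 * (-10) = 10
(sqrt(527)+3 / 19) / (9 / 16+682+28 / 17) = 272 / 1178665+272* sqrt(527) / 186105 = 0.03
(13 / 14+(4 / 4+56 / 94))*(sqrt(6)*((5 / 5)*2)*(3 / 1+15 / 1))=222.60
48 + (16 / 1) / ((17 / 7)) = 928 / 17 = 54.59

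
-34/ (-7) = 34/ 7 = 4.86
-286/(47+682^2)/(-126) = 143/29305773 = 0.00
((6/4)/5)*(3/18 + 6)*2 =37/10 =3.70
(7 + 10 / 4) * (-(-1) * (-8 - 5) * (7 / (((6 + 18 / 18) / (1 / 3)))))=-247 / 6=-41.17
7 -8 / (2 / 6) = -17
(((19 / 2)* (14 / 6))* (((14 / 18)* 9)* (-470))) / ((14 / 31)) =-968905 / 6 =-161484.17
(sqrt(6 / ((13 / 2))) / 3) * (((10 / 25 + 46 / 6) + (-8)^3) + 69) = -13048 * sqrt(39) / 585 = -139.29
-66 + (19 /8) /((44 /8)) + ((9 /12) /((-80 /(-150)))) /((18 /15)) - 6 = -49559 /704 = -70.40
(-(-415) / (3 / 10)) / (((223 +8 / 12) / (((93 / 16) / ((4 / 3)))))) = 578925 / 21472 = 26.96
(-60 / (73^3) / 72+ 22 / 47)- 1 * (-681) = 74758952723 / 109702794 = 681.47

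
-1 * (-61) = 61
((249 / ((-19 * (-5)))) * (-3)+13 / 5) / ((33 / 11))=-100 / 57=-1.75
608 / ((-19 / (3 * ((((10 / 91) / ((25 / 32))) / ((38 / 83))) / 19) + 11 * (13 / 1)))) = -751885856 / 164255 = -4577.55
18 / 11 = 1.64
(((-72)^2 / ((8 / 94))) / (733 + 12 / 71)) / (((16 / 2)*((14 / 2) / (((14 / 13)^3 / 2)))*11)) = 105956424 / 1258013185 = 0.08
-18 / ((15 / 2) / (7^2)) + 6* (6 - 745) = -22758 / 5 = -4551.60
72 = 72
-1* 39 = -39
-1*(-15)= 15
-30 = -30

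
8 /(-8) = -1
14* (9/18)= 7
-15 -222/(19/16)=-3837/19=-201.95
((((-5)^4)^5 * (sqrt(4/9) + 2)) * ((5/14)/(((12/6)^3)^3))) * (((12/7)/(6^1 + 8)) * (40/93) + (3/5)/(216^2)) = 593406581878662109375/63499935744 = 9344994997.65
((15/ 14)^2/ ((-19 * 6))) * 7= -75/ 1064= -0.07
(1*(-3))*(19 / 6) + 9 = -1 / 2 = -0.50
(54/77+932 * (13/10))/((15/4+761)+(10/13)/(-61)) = 1480486592/933912595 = 1.59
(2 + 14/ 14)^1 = 3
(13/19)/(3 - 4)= -13/19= -0.68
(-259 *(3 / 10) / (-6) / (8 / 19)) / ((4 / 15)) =14763 / 128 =115.34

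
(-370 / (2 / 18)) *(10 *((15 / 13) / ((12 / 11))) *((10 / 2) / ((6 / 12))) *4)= -18315000 / 13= -1408846.15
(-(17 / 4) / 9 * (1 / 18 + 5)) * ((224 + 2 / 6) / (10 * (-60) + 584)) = 1041131 / 31104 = 33.47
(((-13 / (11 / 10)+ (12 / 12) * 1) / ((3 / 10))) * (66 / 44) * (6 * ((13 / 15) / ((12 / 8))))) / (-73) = 6188 / 2409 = 2.57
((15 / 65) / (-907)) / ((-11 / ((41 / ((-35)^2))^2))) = 0.00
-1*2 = -2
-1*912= -912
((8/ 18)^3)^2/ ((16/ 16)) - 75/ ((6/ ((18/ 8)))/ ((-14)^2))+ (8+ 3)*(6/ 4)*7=-2868182981/ 531441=-5396.99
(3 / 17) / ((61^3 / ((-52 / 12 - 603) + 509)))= -0.00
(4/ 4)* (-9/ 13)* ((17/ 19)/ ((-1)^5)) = 153/ 247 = 0.62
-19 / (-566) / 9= 19 / 5094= 0.00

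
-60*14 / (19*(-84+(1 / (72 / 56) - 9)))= 756 / 1577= 0.48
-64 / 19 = -3.37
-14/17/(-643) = 0.00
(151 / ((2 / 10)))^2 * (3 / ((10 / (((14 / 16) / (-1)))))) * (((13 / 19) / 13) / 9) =-875.04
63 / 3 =21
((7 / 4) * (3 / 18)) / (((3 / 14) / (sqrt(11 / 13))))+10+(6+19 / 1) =36.25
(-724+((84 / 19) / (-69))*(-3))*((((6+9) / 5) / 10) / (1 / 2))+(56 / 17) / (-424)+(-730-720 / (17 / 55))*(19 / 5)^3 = -1656750157233 / 9843425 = -168310.33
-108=-108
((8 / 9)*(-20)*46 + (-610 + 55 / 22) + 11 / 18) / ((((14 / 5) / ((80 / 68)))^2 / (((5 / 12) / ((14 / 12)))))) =-26712500 / 297381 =-89.83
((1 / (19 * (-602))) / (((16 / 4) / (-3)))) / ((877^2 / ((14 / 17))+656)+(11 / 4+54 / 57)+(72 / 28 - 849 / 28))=3 / 42758643580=0.00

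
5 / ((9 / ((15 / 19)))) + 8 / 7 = 631 / 399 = 1.58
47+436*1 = 483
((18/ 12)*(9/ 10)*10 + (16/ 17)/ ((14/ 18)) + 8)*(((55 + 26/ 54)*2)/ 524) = 578335/ 120258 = 4.81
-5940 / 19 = -312.63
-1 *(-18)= 18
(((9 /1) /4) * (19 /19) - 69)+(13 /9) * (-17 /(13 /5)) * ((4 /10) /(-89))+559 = 1577305 /3204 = 492.29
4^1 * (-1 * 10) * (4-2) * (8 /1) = -640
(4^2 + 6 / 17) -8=142 / 17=8.35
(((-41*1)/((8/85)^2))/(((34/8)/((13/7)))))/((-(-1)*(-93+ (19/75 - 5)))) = 16989375/821072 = 20.69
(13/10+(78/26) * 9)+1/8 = 1137/40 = 28.42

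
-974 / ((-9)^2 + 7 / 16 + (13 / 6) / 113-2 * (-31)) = -5282976 / 778109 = -6.79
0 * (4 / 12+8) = 0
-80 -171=-251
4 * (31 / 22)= 62 / 11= 5.64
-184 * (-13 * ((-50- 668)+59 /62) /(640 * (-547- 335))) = 632983 /208320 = 3.04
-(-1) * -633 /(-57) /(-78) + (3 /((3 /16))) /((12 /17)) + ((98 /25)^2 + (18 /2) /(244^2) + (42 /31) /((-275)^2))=1306285651721857 /34474953370000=37.89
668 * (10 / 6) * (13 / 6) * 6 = 43420 / 3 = 14473.33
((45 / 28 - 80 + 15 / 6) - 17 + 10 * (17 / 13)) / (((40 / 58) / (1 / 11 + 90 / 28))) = -428851333 / 1121120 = -382.52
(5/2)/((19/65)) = 325/38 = 8.55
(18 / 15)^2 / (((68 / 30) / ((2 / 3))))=36 / 85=0.42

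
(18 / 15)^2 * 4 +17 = 569 / 25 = 22.76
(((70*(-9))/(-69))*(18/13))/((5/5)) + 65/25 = 22787/1495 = 15.24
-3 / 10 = -0.30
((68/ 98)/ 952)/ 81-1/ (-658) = 0.00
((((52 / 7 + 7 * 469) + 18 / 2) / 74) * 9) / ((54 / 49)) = 40418 / 111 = 364.13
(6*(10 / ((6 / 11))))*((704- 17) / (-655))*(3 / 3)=-115.37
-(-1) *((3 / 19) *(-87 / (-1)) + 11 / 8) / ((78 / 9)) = 6891 / 3952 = 1.74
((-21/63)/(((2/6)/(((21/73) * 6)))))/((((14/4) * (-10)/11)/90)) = 3564/73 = 48.82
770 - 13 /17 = 769.24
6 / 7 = 0.86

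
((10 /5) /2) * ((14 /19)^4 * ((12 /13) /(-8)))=-57624 /1694173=-0.03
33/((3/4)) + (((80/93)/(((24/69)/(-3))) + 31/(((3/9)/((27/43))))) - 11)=111940/1333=83.98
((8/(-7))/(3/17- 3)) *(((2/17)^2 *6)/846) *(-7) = -2/7191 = -0.00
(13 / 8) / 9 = 13 / 72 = 0.18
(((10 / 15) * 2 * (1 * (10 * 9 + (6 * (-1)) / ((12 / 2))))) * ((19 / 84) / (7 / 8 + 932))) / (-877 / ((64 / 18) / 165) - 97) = -432896 / 613781650881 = -0.00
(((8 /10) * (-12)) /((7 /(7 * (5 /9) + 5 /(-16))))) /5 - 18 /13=-2.37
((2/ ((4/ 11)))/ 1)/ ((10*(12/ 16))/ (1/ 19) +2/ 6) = 33/ 857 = 0.04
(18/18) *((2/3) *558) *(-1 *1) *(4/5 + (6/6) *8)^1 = -16368/5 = -3273.60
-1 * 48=-48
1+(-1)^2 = 2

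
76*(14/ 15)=1064/ 15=70.93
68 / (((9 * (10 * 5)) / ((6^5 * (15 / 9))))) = 9792 / 5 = 1958.40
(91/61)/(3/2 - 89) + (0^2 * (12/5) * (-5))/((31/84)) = -26/1525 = -0.02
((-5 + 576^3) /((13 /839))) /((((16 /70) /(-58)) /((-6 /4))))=488221270677105 /104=4694435294972.16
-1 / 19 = -0.05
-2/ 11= -0.18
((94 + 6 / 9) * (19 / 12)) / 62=1349 / 558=2.42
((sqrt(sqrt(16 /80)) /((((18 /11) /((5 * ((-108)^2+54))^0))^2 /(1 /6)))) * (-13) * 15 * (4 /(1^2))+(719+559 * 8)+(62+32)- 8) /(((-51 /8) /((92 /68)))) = -323656 /289+144716 * 5^(3 /4) /70227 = -1113.03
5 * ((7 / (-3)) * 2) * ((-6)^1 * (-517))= -72380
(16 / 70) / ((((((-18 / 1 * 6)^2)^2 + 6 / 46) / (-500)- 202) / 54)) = -993600 / 21920133277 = -0.00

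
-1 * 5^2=-25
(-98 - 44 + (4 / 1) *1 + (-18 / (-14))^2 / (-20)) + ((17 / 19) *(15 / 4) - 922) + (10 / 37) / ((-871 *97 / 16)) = -15377094523054 / 14551618445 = -1056.73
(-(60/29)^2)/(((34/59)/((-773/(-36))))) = -2280350/14297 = -159.50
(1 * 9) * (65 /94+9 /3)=3123 /94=33.22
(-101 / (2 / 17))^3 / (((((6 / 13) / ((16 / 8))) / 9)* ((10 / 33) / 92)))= -149836378733613 / 20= -7491818936680.65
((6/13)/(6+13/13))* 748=4488/91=49.32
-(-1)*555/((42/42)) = 555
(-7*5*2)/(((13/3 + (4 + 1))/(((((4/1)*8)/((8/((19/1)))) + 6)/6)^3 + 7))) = -172775/9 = -19197.22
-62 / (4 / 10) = -155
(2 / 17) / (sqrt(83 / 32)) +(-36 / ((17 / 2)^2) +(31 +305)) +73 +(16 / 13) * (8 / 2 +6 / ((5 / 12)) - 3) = 8 * sqrt(166) / 1411 +8029753 / 18785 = 427.53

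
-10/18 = -5/9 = -0.56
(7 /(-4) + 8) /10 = 5 /8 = 0.62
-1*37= -37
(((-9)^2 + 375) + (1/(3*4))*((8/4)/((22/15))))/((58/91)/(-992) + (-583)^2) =226458596/168753528625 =0.00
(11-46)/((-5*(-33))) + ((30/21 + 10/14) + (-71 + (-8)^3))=-134227/231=-581.07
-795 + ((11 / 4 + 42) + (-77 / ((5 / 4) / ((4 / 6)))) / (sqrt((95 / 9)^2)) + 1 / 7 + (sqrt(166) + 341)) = -400.11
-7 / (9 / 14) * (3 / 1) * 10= -980 / 3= -326.67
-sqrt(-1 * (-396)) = -6 * sqrt(11) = -19.90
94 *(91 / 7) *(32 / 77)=39104 / 77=507.84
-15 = -15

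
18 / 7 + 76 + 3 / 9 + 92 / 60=8446 / 105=80.44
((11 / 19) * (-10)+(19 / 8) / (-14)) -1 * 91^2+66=-17494201 / 2128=-8220.96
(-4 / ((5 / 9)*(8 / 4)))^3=-5832 / 125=-46.66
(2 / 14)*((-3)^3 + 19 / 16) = -59 / 16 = -3.69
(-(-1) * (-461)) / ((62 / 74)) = -17057 / 31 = -550.23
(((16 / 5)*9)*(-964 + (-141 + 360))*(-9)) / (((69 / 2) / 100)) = 12873600 / 23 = 559721.74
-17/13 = -1.31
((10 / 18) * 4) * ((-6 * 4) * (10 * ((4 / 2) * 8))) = -25600 / 3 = -8533.33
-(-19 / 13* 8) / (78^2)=0.00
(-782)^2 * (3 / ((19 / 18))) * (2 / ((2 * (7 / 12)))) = 396267552 / 133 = 2979455.28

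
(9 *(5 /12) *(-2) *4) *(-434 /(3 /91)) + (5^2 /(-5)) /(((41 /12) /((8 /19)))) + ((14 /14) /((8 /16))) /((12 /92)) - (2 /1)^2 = 922999826 /2337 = 394950.72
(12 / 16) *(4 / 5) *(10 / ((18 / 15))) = 5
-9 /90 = -1 /10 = -0.10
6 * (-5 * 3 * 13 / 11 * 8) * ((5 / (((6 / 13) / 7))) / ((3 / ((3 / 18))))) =-3584.85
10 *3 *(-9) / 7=-38.57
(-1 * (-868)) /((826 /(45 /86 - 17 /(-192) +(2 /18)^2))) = 4312999 /6575904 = 0.66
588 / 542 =294 / 271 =1.08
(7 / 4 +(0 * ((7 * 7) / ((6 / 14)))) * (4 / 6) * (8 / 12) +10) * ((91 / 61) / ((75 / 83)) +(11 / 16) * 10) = 100.18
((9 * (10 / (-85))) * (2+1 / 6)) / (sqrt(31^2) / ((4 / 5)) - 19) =-156 / 1343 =-0.12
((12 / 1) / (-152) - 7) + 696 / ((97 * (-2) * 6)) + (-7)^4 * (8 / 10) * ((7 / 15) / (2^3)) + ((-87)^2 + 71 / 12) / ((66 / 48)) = 8535034493 / 1520475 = 5613.40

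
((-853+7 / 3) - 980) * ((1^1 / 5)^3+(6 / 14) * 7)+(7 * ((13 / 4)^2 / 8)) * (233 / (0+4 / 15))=493193471 / 192000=2568.72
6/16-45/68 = -39/136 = -0.29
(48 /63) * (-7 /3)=-16 /9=-1.78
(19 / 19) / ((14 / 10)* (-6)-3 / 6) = -0.11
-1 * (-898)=898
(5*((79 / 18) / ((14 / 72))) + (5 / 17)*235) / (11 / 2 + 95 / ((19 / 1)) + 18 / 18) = 43310 / 2737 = 15.82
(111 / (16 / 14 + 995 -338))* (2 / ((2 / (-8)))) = -6216 / 4607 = -1.35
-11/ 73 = -0.15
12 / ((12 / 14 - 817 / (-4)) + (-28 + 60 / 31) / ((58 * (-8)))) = 100688 / 1721457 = 0.06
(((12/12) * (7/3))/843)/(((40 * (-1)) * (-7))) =1/101160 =0.00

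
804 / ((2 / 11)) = 4422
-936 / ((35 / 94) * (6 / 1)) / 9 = -4888 / 105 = -46.55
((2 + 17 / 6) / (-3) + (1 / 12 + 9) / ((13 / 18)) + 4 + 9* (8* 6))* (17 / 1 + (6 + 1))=418360 / 39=10727.18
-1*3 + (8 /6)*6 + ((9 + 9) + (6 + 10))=39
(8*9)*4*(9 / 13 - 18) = -64800 / 13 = -4984.62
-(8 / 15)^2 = -0.28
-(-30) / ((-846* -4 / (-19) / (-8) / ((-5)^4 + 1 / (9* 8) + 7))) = 4322975 / 5076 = 851.65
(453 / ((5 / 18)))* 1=8154 / 5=1630.80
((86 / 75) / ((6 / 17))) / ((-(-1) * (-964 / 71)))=-51901 / 216900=-0.24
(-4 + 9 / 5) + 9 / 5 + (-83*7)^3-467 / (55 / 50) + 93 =-10786780012 / 55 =-196123272.95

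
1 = 1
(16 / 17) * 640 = 10240 / 17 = 602.35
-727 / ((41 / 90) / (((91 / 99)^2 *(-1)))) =60202870 / 44649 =1348.36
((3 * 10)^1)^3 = 27000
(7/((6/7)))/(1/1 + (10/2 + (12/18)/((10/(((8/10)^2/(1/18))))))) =6125/5076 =1.21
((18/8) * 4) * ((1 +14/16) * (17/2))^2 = 585225/256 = 2286.04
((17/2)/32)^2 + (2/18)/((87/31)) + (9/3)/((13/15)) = 148914979/41693184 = 3.57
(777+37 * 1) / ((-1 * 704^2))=-37 / 22528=-0.00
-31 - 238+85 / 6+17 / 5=-7543 / 30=-251.43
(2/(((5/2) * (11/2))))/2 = 4/55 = 0.07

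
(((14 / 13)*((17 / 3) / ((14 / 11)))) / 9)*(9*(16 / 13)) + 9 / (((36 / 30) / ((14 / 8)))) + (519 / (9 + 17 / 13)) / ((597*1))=1033481915 / 54078648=19.11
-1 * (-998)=998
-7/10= -0.70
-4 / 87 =-0.05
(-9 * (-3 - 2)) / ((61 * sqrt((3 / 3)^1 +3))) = 45 / 122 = 0.37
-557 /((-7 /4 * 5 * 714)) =1114 /12495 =0.09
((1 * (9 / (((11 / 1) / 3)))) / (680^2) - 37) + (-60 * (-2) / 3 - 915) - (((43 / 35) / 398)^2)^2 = -436666445267119648312841 / 478800929614783160000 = -912.00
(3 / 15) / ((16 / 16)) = 1 / 5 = 0.20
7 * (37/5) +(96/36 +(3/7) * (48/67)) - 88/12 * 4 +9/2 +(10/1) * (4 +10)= 2391061/14070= 169.94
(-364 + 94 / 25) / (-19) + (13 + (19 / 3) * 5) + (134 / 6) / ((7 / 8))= 46804 / 525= 89.15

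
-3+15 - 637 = -625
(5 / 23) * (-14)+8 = 114 / 23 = 4.96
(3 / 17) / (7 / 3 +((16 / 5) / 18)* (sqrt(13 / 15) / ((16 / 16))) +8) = 941625 / 55123231 -1080* sqrt(195) / 55123231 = 0.02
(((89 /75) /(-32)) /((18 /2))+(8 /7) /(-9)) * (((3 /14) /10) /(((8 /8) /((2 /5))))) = -19823 /17640000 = -0.00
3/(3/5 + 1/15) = 9/2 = 4.50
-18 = -18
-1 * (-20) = 20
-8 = -8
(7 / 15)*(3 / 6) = 7 / 30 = 0.23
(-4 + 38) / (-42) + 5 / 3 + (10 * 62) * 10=43406 / 7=6200.86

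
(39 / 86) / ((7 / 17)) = 663 / 602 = 1.10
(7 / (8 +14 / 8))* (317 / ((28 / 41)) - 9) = 12745 / 39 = 326.79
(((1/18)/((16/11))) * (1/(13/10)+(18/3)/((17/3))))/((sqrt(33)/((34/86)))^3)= 29189 * sqrt(33)/7367436648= 0.00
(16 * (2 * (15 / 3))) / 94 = 80 / 47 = 1.70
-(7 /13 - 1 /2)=-1 /26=-0.04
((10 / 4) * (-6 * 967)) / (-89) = 14505 / 89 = 162.98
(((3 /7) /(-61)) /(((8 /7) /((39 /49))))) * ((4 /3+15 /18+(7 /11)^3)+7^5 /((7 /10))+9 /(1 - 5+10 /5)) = -267048717 /2273348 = -117.47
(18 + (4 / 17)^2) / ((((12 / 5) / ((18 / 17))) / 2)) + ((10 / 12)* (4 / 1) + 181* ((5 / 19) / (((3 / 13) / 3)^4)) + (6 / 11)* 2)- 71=4190506555876 / 3080451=1360354.88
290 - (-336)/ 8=332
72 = 72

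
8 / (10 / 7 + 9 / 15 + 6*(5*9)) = 0.03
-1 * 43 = -43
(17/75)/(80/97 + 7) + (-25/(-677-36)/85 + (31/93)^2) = 468297/3333275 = 0.14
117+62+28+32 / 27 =5621 / 27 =208.19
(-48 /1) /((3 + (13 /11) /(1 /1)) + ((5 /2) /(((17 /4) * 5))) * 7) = -374 /39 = -9.59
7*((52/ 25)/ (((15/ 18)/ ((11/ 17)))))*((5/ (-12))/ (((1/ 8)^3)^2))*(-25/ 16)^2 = -51251200/ 17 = -3014776.47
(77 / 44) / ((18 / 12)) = 7 / 6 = 1.17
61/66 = 0.92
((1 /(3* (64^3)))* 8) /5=1 /491520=0.00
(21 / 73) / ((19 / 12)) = 252 / 1387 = 0.18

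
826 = 826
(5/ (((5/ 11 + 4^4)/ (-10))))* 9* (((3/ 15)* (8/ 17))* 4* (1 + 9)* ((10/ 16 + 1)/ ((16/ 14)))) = -4950/ 527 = -9.39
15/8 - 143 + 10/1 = -1049/8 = -131.12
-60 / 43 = -1.40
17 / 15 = 1.13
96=96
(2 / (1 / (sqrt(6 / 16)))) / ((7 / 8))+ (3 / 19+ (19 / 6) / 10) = 541 / 1140+ 4 * sqrt(6) / 7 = 1.87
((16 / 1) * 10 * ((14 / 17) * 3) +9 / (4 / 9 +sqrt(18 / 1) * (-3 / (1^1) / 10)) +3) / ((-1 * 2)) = -38732331 / 195874 +32805 * sqrt(2) / 11522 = -193.71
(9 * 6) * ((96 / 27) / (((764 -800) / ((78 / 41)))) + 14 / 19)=23092 / 779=29.64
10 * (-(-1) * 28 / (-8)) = -35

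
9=9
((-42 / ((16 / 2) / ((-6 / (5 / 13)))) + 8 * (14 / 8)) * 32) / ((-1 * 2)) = -7672 / 5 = -1534.40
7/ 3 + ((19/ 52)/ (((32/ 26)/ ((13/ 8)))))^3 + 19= 8635142261/ 402653184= 21.45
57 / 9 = 19 / 3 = 6.33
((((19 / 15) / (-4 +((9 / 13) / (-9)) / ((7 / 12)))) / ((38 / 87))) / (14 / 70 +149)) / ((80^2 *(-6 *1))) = 2639 / 21542092800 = 0.00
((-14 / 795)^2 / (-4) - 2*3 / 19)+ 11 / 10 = 18832483 / 24016950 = 0.78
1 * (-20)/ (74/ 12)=-120/ 37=-3.24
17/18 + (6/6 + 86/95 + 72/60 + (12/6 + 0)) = 2069/342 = 6.05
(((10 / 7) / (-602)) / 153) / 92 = -0.00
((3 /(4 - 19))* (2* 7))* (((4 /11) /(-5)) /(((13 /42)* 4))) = 588 /3575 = 0.16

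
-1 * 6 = -6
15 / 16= 0.94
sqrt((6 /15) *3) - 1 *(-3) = sqrt(30) /5+3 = 4.10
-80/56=-10/7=-1.43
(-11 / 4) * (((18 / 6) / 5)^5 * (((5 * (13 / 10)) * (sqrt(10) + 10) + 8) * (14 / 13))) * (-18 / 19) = 168399 * sqrt(10) / 118750 + 12293127 / 771875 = 20.41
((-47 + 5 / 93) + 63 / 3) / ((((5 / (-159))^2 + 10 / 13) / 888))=-234739747944 / 7847185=-29913.88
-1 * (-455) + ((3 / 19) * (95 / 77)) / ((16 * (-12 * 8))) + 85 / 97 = 1743328795 / 3824128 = 455.88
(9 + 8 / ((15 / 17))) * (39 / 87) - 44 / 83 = 273269 / 36105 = 7.57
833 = 833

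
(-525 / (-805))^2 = 0.43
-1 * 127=-127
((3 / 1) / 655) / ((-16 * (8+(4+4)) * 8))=-3 / 1341440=-0.00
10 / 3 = 3.33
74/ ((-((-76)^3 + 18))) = 37/ 219479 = 0.00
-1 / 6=-0.17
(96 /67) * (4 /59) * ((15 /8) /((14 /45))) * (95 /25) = 61560 /27671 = 2.22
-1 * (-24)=24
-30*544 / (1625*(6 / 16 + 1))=-26112 / 3575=-7.30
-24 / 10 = -12 / 5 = -2.40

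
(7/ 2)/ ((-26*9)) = -7/ 468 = -0.01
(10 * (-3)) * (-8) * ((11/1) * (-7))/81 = -6160/27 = -228.15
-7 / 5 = -1.40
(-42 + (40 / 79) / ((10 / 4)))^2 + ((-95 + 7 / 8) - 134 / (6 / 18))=62455103 / 49928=1250.90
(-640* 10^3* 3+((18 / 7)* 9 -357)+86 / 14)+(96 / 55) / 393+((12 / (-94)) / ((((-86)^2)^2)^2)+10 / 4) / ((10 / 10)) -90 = -6810557035956655668410173641 / 3546398196100851512960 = -1920415.21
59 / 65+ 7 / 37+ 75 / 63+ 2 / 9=380239 / 151515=2.51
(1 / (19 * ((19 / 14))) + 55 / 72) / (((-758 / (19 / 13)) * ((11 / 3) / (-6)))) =20863 / 8237944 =0.00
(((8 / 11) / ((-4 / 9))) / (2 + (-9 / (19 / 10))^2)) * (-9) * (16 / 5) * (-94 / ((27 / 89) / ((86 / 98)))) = -6233540064 / 11887645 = -524.37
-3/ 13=-0.23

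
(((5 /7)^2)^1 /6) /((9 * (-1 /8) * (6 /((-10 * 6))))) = 1000 /1323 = 0.76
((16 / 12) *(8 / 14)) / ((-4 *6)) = -2 / 63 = -0.03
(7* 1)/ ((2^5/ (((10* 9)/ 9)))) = 35/ 16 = 2.19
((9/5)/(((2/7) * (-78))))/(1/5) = -21/52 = -0.40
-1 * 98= -98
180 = 180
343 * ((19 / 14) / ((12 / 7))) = 6517 / 24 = 271.54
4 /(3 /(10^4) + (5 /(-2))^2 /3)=120000 /62509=1.92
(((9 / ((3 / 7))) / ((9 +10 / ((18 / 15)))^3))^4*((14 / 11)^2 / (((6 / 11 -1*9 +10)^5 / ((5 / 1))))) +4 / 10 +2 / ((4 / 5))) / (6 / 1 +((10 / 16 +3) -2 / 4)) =2011836770188253590404780011 / 6330348457389685160911831040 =0.32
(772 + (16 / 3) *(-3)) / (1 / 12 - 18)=-9072 / 215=-42.20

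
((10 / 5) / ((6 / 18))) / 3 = 2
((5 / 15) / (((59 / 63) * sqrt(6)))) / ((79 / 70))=245 * sqrt(6) / 4661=0.13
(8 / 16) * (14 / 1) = 7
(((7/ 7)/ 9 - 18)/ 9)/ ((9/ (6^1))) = -322/ 243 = -1.33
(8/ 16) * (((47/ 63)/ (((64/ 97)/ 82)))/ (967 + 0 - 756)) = 186919/ 850752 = 0.22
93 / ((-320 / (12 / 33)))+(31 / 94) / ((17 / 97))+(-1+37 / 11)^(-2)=232312017 / 118827280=1.96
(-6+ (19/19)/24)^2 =20449/576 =35.50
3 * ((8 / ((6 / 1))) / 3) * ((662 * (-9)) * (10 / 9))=-26480 / 3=-8826.67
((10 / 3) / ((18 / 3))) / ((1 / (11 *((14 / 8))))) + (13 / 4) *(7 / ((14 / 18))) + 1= 737 / 18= 40.94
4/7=0.57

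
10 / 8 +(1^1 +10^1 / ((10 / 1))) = 13 / 4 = 3.25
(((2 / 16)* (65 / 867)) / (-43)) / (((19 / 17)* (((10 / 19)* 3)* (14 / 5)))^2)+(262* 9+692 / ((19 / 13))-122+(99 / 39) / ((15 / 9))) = 24380029360877 / 8993013120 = 2711.00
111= 111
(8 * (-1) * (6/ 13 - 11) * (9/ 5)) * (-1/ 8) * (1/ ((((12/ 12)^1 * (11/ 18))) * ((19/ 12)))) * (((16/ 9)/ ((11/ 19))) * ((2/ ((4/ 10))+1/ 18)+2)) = -424.74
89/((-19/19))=-89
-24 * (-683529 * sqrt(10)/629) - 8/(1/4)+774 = 742+16404696 * sqrt(10)/629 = 83216.09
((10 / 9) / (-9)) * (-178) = 1780 / 81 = 21.98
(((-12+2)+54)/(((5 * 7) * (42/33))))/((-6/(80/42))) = -968/3087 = -0.31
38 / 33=1.15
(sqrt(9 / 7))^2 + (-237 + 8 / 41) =-67594 / 287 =-235.52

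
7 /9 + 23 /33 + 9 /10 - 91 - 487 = -569869 /990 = -575.63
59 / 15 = 3.93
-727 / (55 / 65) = -9451 / 11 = -859.18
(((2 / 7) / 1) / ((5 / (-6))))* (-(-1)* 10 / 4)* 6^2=-216 / 7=-30.86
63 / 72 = 7 / 8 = 0.88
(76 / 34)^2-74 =-19942 / 289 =-69.00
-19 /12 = -1.58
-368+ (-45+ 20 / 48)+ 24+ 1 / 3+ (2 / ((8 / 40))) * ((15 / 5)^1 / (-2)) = -1613 / 4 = -403.25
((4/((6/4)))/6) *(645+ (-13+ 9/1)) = 2564/9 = 284.89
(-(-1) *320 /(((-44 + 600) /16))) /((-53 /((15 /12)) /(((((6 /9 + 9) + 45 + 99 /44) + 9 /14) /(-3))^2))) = -2337722500 /29239623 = -79.95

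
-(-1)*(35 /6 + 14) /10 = 119 /60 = 1.98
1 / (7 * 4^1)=0.04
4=4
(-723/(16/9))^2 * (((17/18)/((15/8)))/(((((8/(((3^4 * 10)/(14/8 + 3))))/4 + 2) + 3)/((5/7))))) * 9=97172707455/909328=106862.11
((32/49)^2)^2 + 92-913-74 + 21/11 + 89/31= -1749634251149/1965797141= -890.04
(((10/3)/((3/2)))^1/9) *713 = 176.05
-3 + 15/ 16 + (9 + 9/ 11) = 1365/ 176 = 7.76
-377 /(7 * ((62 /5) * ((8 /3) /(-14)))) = 5655 /248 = 22.80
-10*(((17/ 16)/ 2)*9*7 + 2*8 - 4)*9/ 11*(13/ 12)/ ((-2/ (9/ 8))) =226.70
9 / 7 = 1.29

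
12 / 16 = 3 / 4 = 0.75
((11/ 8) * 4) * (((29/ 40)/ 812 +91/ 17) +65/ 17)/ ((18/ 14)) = 1922107/ 48960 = 39.26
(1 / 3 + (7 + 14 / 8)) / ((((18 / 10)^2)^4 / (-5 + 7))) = 0.16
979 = 979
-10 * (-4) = 40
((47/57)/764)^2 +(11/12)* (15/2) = 13037946799/1896428304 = 6.88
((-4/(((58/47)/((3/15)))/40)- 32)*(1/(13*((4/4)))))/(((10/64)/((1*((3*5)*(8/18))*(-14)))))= 1003520/377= 2661.86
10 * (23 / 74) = 115 / 37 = 3.11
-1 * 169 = -169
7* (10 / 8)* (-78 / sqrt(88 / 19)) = -1365* sqrt(418) / 88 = -317.13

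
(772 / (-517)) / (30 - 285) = 772 / 131835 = 0.01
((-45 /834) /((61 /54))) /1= -405 /8479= -0.05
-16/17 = -0.94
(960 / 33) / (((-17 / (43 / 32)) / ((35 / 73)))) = -15050 / 13651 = -1.10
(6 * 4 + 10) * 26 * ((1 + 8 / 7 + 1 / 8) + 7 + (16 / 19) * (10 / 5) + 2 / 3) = 8196227 / 798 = 10270.96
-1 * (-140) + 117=257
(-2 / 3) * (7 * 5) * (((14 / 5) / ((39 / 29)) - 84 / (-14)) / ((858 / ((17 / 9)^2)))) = -3188248 / 4065633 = -0.78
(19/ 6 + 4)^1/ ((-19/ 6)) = -43/ 19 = -2.26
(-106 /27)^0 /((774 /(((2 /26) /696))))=1 /7003152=0.00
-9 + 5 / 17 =-148 / 17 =-8.71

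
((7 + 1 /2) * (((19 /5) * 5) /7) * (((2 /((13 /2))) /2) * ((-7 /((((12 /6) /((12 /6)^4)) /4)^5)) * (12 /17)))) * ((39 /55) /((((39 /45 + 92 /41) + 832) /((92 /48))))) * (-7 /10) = 56812904644608 /96041891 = 591542.96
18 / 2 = 9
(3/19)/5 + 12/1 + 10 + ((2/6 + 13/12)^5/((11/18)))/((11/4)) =1010128783/39726720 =25.43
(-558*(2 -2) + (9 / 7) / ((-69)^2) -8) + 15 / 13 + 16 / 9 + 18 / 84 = -600835 / 123786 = -4.85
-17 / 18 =-0.94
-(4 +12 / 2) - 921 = -931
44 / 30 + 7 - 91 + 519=6547 / 15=436.47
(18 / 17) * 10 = 180 / 17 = 10.59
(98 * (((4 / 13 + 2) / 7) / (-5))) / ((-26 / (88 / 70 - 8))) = -1416 / 845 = -1.68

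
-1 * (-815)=815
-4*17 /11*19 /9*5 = -6460 /99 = -65.25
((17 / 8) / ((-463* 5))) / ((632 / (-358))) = 3043 / 5852320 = 0.00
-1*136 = -136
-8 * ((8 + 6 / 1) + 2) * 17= -2176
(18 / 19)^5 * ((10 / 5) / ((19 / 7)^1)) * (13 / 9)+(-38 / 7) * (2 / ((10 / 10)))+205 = 64202831127 / 329321167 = 194.96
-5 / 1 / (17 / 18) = -90 / 17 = -5.29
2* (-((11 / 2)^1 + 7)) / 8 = -25 / 8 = -3.12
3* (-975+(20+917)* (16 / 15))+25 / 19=7098 / 95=74.72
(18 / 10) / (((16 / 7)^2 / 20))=441 / 64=6.89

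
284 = 284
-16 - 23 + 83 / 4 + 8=-41 / 4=-10.25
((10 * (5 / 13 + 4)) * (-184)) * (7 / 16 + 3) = -360525 / 13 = -27732.69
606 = 606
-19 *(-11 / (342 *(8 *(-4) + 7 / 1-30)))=-1 / 90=-0.01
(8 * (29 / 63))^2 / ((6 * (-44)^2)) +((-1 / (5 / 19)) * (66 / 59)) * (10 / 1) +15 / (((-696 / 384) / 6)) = -92.16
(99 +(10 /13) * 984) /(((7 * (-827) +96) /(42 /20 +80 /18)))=-2184601 /2220270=-0.98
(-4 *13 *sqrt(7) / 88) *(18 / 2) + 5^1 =5 - 117 *sqrt(7) / 22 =-9.07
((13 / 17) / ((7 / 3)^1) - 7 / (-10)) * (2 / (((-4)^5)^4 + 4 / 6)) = 3669 / 1962628255581350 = 0.00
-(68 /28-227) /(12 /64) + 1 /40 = 335367 /280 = 1197.74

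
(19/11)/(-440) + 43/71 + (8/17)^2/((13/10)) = 996768247/1291055480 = 0.77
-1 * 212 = -212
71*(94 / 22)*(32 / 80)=121.35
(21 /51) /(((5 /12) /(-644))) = -636.42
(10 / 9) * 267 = 890 / 3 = 296.67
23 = 23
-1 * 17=-17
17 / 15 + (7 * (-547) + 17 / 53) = -3042899 / 795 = -3827.55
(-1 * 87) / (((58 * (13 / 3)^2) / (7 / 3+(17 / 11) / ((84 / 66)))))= -1341 / 4732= -0.28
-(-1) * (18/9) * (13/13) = 2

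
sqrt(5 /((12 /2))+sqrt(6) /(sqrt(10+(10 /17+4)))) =sqrt(558 * sqrt(1581)+28830) /186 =1.21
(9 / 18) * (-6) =-3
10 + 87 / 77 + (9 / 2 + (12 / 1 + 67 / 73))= 320933 / 11242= 28.55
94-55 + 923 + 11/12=11555/12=962.92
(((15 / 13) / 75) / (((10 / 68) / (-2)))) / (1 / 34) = -2312 / 325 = -7.11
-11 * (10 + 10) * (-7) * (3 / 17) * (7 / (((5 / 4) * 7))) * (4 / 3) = 4928 / 17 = 289.88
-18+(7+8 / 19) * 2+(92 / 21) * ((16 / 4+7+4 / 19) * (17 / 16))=26081 / 532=49.02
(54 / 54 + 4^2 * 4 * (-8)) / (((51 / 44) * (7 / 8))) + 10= -25186 / 51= -493.84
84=84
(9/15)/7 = 3/35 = 0.09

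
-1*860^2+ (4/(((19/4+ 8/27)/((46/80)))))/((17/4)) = -34261965032/46325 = -739599.89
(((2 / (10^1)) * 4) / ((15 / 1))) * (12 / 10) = 8 / 125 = 0.06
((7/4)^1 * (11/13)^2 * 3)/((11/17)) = 3927/676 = 5.81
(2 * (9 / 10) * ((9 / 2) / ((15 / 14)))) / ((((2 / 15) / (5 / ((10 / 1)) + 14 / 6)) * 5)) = 3213 / 100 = 32.13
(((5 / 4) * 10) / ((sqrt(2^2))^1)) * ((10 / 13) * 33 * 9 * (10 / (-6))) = -61875 / 26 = -2379.81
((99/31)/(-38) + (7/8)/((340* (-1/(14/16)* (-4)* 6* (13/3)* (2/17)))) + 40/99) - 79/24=-46131442921/15524720640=-2.97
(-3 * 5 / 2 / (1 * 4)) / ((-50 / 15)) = 9 / 16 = 0.56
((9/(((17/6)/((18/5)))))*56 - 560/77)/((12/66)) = 295976/85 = 3482.07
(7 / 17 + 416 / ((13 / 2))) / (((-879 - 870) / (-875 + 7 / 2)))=636195 / 19822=32.10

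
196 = 196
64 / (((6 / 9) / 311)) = 29856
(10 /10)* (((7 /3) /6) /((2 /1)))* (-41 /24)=-287 /864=-0.33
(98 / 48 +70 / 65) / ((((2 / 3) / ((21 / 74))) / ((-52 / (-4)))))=20433 / 1184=17.26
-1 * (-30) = 30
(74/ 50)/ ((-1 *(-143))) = 37/ 3575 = 0.01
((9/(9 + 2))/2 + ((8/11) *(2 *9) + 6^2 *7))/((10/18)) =4779/10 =477.90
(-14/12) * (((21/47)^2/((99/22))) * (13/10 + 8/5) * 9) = -29841/22090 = -1.35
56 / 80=7 / 10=0.70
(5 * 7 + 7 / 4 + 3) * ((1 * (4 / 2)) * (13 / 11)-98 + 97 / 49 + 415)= 6884859 / 539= 12773.39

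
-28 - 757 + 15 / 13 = -10190 / 13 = -783.85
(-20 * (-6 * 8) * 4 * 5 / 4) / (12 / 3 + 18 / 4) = 9600 / 17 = 564.71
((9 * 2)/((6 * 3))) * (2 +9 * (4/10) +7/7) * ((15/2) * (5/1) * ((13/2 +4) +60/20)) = 13365/4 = 3341.25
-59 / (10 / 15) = -177 / 2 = -88.50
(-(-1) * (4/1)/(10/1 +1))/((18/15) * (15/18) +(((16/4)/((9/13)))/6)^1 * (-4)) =-108/847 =-0.13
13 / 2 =6.50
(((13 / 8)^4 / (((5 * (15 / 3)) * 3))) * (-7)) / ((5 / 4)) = -199927 / 384000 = -0.52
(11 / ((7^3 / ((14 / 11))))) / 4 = 1 / 98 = 0.01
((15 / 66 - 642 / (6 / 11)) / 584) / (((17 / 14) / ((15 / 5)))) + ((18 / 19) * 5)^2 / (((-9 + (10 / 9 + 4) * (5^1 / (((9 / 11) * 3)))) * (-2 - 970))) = -67539872787 / 13522462184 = -4.99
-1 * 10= -10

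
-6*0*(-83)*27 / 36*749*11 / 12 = 0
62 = 62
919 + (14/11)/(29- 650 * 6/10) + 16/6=10979773/11913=921.66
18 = 18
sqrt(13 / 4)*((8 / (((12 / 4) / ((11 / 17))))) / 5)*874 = 38456*sqrt(13) / 255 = 543.75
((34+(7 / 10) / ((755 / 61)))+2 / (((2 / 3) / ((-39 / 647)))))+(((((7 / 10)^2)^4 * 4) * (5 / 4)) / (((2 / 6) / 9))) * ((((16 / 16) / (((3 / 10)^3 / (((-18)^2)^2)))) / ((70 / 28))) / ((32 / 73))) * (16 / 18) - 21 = 29972030395368699 / 1221212500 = 24542846.06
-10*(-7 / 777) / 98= 5 / 5439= 0.00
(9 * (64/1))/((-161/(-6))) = 21.47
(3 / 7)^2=9 / 49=0.18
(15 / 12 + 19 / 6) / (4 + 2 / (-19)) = 1007 / 888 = 1.13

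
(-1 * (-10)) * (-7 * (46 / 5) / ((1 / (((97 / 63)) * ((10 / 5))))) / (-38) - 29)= -40666 / 171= -237.81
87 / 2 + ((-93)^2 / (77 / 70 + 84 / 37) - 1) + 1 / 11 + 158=75905871 / 27434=2766.85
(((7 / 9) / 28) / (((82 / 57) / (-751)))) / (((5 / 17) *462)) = -242573 / 2273040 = -0.11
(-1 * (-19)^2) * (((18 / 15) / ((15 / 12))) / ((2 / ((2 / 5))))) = -8664 / 125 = -69.31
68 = 68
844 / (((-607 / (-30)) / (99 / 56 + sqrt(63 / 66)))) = 12660 * sqrt(462) / 6677 + 313335 / 4249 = 114.50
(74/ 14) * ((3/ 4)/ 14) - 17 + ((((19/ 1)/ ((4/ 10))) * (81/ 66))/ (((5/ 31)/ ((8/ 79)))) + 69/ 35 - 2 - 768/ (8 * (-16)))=44037751/ 1703240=25.86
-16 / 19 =-0.84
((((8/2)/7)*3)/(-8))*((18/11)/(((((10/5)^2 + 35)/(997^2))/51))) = -456250131/1001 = -455794.34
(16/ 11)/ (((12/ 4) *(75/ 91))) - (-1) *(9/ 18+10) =54887/ 4950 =11.09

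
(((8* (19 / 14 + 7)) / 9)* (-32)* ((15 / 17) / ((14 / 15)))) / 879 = -62400 / 244069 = -0.26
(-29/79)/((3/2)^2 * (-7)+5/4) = 2/79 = 0.03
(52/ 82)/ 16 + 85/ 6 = 14.21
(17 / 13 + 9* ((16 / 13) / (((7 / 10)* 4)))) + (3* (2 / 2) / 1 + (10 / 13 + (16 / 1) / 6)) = 3194 / 273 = 11.70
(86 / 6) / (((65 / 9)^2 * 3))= 387 / 4225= 0.09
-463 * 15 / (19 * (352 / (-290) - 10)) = 335675 / 10298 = 32.60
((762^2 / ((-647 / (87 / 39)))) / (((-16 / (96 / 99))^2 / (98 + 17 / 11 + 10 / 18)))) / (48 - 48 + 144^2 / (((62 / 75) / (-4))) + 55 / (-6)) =919646160704 / 125367252421983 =0.01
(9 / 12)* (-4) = -3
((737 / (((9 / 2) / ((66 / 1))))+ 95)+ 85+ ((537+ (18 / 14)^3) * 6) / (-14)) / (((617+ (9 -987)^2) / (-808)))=-62613445504 / 6893998503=-9.08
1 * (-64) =-64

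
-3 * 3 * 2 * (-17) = 306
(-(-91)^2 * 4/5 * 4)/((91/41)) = -59696/5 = -11939.20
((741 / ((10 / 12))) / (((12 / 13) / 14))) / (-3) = -4495.40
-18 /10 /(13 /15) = -2.08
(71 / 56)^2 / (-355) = -71 / 15680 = -0.00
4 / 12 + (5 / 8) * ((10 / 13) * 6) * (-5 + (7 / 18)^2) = -38339 / 2808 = -13.65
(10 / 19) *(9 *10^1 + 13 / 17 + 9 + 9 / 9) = 53.03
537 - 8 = 529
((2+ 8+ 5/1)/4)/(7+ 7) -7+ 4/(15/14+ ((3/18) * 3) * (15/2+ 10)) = -97403/15400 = -6.32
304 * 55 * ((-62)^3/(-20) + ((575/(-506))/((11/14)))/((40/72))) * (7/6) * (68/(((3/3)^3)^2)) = 15803095337.70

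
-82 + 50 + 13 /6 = -179 /6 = -29.83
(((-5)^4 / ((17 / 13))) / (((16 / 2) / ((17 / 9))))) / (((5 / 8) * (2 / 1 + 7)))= 1625 / 81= 20.06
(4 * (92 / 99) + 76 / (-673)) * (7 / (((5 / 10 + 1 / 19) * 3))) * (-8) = -73002560 / 599643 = -121.74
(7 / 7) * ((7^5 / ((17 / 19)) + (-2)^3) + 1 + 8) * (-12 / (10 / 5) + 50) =14051400 / 17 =826552.94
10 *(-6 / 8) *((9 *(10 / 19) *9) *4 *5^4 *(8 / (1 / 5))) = -607500000 / 19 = -31973684.21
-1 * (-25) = 25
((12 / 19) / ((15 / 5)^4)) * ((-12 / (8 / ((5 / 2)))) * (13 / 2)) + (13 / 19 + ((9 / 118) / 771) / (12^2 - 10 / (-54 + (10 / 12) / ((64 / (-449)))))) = 2829998835047 / 5726971938528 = 0.49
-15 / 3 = -5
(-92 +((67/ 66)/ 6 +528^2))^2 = 77669325168.90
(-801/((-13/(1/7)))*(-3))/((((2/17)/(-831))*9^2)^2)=-1973546609/9828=-200808.57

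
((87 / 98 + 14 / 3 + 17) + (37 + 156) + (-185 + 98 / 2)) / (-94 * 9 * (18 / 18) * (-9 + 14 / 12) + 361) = 23389 / 2054472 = 0.01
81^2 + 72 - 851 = 5782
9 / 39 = 3 / 13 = 0.23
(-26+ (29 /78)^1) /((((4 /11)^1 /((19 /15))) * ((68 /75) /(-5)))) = 10444775 /21216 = 492.31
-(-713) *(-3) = -2139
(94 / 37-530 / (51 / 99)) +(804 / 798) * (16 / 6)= -256892980 / 250971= -1023.60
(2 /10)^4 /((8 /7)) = 7 /5000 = 0.00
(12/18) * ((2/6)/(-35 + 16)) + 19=3247/171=18.99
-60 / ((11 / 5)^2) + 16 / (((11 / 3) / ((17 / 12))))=-752 / 121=-6.21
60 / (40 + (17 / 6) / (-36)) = 1.50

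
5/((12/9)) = 15/4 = 3.75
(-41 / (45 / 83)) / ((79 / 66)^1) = -74866 / 1185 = -63.18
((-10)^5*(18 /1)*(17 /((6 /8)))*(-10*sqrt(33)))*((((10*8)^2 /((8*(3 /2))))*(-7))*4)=-6092800000000*sqrt(33)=-35000471292826.90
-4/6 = -2/3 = -0.67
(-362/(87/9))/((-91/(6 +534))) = 586440/2639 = 222.22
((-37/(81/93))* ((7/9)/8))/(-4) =8029/7776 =1.03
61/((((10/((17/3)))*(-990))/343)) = -355691/29700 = -11.98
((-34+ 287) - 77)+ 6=182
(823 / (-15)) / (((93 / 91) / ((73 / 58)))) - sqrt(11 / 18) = -5467189 / 80910 - sqrt(22) / 6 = -68.35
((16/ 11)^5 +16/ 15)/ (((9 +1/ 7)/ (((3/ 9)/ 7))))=1144091/ 28989180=0.04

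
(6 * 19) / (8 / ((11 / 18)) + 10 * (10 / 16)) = 5016 / 851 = 5.89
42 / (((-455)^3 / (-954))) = 5724 / 13456625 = 0.00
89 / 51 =1.75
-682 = -682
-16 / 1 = -16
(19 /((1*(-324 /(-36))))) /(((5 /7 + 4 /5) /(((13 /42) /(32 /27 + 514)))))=19 /22684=0.00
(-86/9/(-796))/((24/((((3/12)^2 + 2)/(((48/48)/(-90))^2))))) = 106425/12736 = 8.36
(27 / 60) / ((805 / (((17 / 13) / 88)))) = 153 / 18418400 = 0.00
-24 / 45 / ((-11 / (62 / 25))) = 496 / 4125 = 0.12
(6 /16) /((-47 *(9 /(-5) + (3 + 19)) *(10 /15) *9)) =-5 /75952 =-0.00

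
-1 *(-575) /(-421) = -575 /421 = -1.37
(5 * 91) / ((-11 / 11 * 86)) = -5.29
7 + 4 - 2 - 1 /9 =80 /9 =8.89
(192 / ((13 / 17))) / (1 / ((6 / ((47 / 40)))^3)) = 45121536000 / 1349699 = 33430.81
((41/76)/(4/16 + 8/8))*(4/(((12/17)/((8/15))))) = 1.30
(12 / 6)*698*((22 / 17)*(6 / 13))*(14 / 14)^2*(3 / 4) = 138204 / 221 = 625.36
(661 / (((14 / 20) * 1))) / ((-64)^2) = 3305 / 14336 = 0.23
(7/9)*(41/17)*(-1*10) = -18.76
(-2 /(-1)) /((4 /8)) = 4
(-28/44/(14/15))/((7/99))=-135/14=-9.64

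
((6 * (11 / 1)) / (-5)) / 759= -2 / 115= -0.02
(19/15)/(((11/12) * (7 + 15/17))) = 646/3685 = 0.18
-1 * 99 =-99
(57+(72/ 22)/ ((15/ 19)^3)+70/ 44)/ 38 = 1.72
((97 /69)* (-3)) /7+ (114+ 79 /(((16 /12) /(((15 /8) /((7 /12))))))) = 391351 /1288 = 303.84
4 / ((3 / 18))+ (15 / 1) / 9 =77 / 3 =25.67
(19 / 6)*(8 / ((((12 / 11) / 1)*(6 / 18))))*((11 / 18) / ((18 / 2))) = 4.73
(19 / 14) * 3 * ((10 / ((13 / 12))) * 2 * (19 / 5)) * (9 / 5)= 233928 / 455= 514.13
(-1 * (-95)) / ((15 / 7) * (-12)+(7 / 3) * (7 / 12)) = -3.90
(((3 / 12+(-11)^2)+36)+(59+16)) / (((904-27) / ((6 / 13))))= 2787 / 22802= 0.12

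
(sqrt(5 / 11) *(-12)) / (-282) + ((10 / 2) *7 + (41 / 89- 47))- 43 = -4854 / 89 + 2 *sqrt(55) / 517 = -54.51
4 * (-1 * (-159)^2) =-101124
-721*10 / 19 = -7210 / 19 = -379.47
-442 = -442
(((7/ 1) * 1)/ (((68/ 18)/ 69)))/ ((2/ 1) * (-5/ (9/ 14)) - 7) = -5589/ 986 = -5.67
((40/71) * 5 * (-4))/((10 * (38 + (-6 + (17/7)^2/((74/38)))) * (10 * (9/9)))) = -14504/4508997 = -0.00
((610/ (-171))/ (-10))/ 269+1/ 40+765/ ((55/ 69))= 19424990549/ 20239560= 959.75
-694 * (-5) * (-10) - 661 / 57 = -1978561 / 57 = -34711.60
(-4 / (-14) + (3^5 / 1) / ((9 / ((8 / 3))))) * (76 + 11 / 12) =233519 / 42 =5559.98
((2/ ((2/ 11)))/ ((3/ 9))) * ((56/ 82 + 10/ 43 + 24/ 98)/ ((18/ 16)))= 2940432/ 86387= 34.04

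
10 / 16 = 5 / 8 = 0.62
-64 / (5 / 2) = -128 / 5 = -25.60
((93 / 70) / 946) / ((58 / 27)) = 2511 / 3840760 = 0.00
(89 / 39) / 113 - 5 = -21946 / 4407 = -4.98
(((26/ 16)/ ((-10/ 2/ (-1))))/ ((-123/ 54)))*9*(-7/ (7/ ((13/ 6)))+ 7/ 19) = 351/ 152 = 2.31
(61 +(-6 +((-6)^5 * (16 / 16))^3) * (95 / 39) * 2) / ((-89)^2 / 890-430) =297783823560670 / 54743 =5439669429.16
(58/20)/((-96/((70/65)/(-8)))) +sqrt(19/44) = 203/49920 +sqrt(209)/22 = 0.66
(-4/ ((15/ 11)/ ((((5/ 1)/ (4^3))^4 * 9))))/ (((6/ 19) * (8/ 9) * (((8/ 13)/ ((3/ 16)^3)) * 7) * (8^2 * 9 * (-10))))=1833975/ 1970324836974592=0.00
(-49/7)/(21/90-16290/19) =3990/488567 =0.01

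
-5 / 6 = -0.83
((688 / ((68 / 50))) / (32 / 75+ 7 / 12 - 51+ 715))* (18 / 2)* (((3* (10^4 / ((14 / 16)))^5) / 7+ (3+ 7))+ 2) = 939349333333333333468237520000 / 1642027093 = 572066890575558446932.54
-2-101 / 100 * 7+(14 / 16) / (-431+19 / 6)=-1164397 / 128350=-9.07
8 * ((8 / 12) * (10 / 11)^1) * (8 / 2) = 640 / 33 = 19.39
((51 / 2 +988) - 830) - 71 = 225 / 2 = 112.50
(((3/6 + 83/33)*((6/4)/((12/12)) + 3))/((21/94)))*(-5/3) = -46765/462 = -101.22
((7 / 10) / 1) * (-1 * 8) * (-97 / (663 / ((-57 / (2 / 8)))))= -206416 / 1105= -186.80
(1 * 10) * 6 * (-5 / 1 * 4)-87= -1287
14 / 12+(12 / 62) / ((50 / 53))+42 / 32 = 99857 / 37200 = 2.68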